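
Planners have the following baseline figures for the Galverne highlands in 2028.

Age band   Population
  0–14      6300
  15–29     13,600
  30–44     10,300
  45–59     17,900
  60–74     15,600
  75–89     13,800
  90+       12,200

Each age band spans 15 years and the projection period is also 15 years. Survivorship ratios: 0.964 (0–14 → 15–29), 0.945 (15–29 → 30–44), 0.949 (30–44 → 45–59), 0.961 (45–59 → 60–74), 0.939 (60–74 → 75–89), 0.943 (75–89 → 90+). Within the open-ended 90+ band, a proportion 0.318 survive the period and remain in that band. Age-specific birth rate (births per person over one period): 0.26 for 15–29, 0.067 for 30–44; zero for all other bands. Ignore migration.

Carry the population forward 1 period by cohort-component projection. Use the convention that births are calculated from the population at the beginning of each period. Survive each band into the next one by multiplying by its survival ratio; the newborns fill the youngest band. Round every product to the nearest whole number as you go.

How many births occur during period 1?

(Bands numbered youngest = 1 to oldest = 7.)
After projecting period 1:
Births: 13600 × 0.26 = 3536  |  10300 × 0.067 = 690 → 4226
Band 2: 6300 × 0.964 = 6073
Band 3: 13600 × 0.945 = 12852
Band 4: 10300 × 0.949 = 9775
Band 5: 17900 × 0.961 = 17202
Band 6: 15600 × 0.939 = 14648
Band 7: 13800 × 0.943 + 12200 × 0.318 = 13013 + 3880 = 16893
→ [4226, 6073, 12852, 9775, 17202, 14648, 16893]

4226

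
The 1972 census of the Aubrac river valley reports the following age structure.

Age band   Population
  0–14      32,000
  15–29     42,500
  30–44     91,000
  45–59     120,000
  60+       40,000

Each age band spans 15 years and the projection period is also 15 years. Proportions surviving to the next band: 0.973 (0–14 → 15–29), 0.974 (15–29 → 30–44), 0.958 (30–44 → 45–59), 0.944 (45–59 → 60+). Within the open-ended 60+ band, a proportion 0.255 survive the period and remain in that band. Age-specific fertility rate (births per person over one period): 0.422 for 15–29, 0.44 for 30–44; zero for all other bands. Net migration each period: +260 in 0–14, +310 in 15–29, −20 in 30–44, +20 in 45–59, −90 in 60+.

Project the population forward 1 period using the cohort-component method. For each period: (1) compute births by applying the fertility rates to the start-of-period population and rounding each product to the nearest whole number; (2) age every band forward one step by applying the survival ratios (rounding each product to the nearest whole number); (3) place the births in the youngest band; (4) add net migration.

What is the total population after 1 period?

After projecting period 1:
Births: 42500 × 0.422 = 17935, 91000 × 0.44 = 40040 — total 57975
15–29: 32000 × 0.973 = 31136
30–44: 42500 × 0.974 = 41395
45–59: 91000 × 0.958 = 87178
60+: 120000 × 0.944 + 40000 × 0.255 = 113280 + 10200 = 123480
Net migration: 0–14 + 260 → 58235; 15–29 + 310 → 31446; 30–44 − 20 → 41375; 45–59 + 20 → 87198; 60+ − 90 → 123390
Population now: 0–14=58235, 15–29=31446, 30–44=41375, 45–59=87198, 60+=123390
Total after period 1: 58235 + 31446 + 41375 + 87198 + 123390 = 341644

341644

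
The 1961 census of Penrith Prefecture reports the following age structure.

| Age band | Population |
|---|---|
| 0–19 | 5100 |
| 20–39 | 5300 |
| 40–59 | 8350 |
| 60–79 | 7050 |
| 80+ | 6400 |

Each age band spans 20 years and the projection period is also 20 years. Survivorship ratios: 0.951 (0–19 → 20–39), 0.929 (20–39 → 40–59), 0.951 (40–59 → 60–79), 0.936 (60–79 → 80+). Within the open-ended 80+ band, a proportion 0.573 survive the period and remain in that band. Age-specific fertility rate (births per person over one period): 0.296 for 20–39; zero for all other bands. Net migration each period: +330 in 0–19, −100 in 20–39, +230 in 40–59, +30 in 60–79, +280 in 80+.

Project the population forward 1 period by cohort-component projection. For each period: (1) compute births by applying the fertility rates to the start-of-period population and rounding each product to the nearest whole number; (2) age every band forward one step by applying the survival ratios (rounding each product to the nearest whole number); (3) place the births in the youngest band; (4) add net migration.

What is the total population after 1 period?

After projecting period 1:
Births: 5300 × 0.296 = 1569
20–39: 5100 × 0.951 = 4850
40–59: 5300 × 0.929 = 4924
60–79: 8350 × 0.951 = 7941
80+: 7050 × 0.936 + 6400 × 0.573 = 6599 + 3667 = 10266
Net migration: 0–19 + 330 → 1899; 20–39 − 100 → 4750; 40–59 + 230 → 5154; 60–79 + 30 → 7971; 80+ + 280 → 10546
Giving 1899 / 4750 / 5154 / 7971 / 10546.
Total after period 1: 1899 + 4750 + 5154 + 7971 + 10546 = 30320

30320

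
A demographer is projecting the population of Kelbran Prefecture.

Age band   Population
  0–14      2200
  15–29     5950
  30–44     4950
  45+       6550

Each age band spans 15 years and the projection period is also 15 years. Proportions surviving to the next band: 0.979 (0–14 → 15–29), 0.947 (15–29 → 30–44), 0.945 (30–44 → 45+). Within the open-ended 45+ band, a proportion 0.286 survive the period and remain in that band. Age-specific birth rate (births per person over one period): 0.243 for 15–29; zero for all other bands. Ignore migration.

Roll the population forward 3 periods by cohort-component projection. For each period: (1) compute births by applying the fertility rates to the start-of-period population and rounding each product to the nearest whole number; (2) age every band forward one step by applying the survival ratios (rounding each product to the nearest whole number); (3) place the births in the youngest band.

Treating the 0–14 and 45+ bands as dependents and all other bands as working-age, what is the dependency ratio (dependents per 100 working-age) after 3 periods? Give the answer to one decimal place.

Period 1:
Births: 5950 × 0.243 = 1446
15–29: 2200 × 0.979 = 2154
30–44: 5950 × 0.947 = 5635
45+: 4950 × 0.945 + 6550 × 0.286 = 4678 + 1873 = 6551
Giving 1446 / 2154 / 5635 / 6551.
Period 2:
Births: 2154 × 0.243 = 523
15–29: 1446 × 0.979 = 1416
30–44: 2154 × 0.947 = 2040
45+: 5635 × 0.945 + 6551 × 0.286 = 5325 + 1874 = 7199
Giving 523 / 1416 / 2040 / 7199.
Period 3:
Births: 1416 × 0.243 = 344
15–29: 523 × 0.979 = 512
30–44: 1416 × 0.947 = 1341
45+: 2040 × 0.945 + 7199 × 0.286 = 1928 + 2059 = 3987
Giving 344 / 512 / 1341 / 3987.
Dependents (band 0–14 + band 45+) = 344 + 3987 = 4331; working-age = 1853; ratio = 4331/1853 × 100 = 233.7

233.7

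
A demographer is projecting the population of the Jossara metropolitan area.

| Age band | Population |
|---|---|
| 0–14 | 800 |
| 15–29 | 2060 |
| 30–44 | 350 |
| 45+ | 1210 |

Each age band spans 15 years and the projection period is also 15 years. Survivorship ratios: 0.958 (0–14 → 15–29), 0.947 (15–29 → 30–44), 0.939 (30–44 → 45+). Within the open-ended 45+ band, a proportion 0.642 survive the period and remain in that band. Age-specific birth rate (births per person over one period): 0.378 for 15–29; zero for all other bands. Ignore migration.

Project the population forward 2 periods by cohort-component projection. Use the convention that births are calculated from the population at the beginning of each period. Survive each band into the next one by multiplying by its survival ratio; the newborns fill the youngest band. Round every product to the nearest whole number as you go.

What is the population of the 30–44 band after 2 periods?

After projecting period 1:
Births: 2060 × 0.378 = 779
15–29: 800 × 0.958 = 766
30–44: 2060 × 0.947 = 1951
45+: 350 × 0.939 + 1210 × 0.642 = 329 + 777 = 1106
→ [779, 766, 1951, 1106]
After projecting period 2:
Births: 766 × 0.378 = 290
15–29: 779 × 0.958 = 746
30–44: 766 × 0.947 = 725
45+: 1951 × 0.939 + 1106 × 0.642 = 1832 + 710 = 2542
→ [290, 746, 725, 2542]

725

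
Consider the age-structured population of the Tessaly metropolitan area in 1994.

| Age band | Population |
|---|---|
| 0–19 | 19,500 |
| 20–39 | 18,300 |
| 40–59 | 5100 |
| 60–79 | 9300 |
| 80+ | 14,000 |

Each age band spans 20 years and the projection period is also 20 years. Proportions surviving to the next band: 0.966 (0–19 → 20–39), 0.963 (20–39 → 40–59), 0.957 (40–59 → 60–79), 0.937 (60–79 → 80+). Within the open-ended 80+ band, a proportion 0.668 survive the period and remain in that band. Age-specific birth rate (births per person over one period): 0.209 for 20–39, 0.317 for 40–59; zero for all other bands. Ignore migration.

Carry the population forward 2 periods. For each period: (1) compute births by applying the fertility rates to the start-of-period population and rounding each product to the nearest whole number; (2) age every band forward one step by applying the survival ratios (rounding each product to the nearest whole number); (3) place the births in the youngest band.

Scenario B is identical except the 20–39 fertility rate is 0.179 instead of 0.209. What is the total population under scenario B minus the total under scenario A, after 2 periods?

Call the groups 1 to 5, youngest first.
— Period 1 —
Births: 18300 × 0.209 = 3825  |  5100 × 0.317 = 1617 → 5442
Group 2: 19500 × 0.966 = 18837
Group 3: 18300 × 0.963 = 17623
Group 4: 5100 × 0.957 = 4881
Group 5: 9300 × 0.937 + 14000 × 0.668 = 8714 + 9352 = 18066
→ [5442, 18837, 17623, 4881, 18066]
— Period 2 —
Births: 18837 × 0.209 = 3937  |  17623 × 0.317 = 5586 → 9523
Group 2: 5442 × 0.966 = 5257
Group 3: 18837 × 0.963 = 18140
Group 4: 17623 × 0.957 = 16865
Group 5: 4881 × 0.937 + 18066 × 0.668 = 4573 + 12068 = 16641
→ [9523, 5257, 18140, 16865, 16641]
Scenario A total after 2 periods: 66426
Scenario B projection —
— Period 1 —
Births: 18300 × 0.179 = 3276  |  5100 × 0.317 = 1617 → 4893
Group 2: 19500 × 0.966 = 18837
Group 3: 18300 × 0.963 = 17623
Group 4: 5100 × 0.957 = 4881
Group 5: 9300 × 0.937 + 14000 × 0.668 = 8714 + 9352 = 18066
→ [4893, 18837, 17623, 4881, 18066]
— Period 2 —
Births: 18837 × 0.179 = 3372  |  17623 × 0.317 = 5586 → 8958
Group 2: 4893 × 0.966 = 4727
Group 3: 18837 × 0.963 = 18140
Group 4: 17623 × 0.957 = 16865
Group 5: 4881 × 0.937 + 18066 × 0.668 = 4573 + 12068 = 16641
→ [8958, 4727, 18140, 16865, 16641]
Scenario B total after 2 periods: 65331
Difference B − A = 65331 − 66426 = -1095

-1095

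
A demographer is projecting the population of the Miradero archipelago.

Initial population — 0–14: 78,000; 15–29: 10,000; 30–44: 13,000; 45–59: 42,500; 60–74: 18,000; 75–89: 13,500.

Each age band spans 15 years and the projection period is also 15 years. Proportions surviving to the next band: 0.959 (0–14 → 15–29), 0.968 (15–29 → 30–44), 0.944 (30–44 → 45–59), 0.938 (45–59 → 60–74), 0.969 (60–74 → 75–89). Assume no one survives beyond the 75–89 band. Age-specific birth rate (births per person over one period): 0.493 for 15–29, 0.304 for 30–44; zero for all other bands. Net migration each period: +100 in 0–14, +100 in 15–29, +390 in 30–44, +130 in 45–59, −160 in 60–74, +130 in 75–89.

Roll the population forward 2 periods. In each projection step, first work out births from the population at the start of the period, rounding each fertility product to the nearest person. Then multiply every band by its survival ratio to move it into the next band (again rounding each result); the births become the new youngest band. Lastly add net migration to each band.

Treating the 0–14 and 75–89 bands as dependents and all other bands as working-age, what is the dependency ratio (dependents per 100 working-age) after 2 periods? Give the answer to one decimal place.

76.6

[period 1]
Births: 10000 * 0.493 = 4930  |  13000 * 0.304 = 3952 → total 8882
15–29: 78000 * 0.959 = 74802
30–44: 10000 * 0.968 = 9680
45–59: 13000 * 0.944 = 12272
60–74: 42500 * 0.938 = 39865
75–89: 18000 * 0.969 = 17442
Net migration: 0–14 + 100 → 8982; 15–29 + 100 → 74902; 30–44 + 390 → 10070; 45–59 + 130 → 12402; 60–74 − 160 → 39705; 75–89 + 130 → 17572
→ [8982, 74902, 10070, 12402, 39705, 17572]
[period 2]
Births: 74902 * 0.493 = 36927  |  10070 * 0.304 = 3061 → total 39988
15–29: 8982 * 0.959 = 8614
30–44: 74902 * 0.968 = 72505
45–59: 10070 * 0.944 = 9506
60–74: 12402 * 0.938 = 11633
75–89: 39705 * 0.969 = 38474
Net migration: 0–14 + 100 → 40088; 15–29 + 100 → 8714; 30–44 + 390 → 72895; 45–59 + 130 → 9636; 60–74 − 160 → 11473; 75–89 + 130 → 38604
→ [40088, 8714, 72895, 9636, 11473, 38604]
Dependents (band 0–14 + band 75–89) = 40088 + 38604 = 78692; working-age = 102718; ratio = 78692/102718 × 100 = 76.6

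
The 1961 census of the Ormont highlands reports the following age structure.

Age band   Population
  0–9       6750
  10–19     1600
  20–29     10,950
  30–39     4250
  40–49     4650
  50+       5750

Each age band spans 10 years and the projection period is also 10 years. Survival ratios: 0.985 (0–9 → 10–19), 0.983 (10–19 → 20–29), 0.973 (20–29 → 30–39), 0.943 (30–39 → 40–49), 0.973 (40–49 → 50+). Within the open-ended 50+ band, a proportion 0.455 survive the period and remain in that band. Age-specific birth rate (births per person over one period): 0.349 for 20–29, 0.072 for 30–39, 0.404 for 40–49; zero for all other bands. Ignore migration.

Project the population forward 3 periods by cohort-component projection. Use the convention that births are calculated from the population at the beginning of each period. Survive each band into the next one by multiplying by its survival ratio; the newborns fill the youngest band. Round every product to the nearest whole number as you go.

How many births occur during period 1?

6007

— Period 1 —
Births: 10950 * 0.349 = 3822, 4250 * 0.072 = 306, 4650 * 0.404 = 1879 → total 6007
10–19: 6750 * 0.985 = 6649
20–29: 1600 * 0.983 = 1573
30–39: 10950 * 0.973 = 10654
40–49: 4250 * 0.943 = 4008
50+: 4650 * 0.973 + 5750 * 0.455 = 4524 + 2616 = 7140
Giving 6007 / 6649 / 1573 / 10654 / 4008 / 7140.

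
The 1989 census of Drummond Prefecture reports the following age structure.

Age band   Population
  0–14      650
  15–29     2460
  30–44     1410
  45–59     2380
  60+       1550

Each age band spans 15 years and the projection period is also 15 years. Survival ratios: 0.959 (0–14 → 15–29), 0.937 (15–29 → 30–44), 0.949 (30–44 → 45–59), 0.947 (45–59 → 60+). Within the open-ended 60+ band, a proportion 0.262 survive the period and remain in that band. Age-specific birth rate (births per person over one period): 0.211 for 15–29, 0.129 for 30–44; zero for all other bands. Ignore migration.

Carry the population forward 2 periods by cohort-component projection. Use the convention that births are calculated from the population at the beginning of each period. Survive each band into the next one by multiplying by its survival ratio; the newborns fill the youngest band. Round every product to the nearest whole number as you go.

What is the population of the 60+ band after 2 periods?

1964

[period 1]
Births: 2460 × 0.211 = 519, 1410 × 0.129 = 182 → 701
15–29: 650 × 0.959 = 623
30–44: 2460 × 0.937 = 2305
45–59: 1410 × 0.949 = 1338
60+: 2380 × 0.947 + 1550 × 0.262 = 2254 + 406 = 2660
Giving 701 / 623 / 2305 / 1338 / 2660.
[period 2]
Births: 623 × 0.211 = 131, 2305 × 0.129 = 297 → 428
15–29: 701 × 0.959 = 672
30–44: 623 × 0.937 = 584
45–59: 2305 × 0.949 = 2187
60+: 1338 × 0.947 + 2660 × 0.262 = 1267 + 697 = 1964
Giving 428 / 672 / 584 / 2187 / 1964.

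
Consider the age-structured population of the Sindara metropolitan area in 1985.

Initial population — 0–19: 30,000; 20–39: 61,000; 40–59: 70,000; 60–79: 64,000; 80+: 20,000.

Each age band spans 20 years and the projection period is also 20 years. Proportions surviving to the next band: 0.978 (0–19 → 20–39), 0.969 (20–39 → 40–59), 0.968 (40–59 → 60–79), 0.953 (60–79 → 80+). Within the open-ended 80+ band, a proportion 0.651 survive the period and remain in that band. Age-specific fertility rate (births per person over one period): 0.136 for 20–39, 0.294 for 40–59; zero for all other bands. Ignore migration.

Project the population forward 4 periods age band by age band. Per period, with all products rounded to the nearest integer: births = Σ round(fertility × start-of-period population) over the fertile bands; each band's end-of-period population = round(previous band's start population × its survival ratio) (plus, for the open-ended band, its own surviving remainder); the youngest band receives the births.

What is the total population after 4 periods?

179071

Period 1:
Births: 61000 × 0.136 = 8296  |  70000 × 0.294 = 20580 ⇒ total 28876
20–39: 30000 × 0.978 = 29340
40–59: 61000 × 0.969 = 59109
60–79: 70000 × 0.968 = 67760
80+: 64000 × 0.953 + 20000 × 0.651 = 60992 + 13020 = 74012
Giving 28876 / 29340 / 59109 / 67760 / 74012.
Period 2:
Births: 29340 × 0.136 = 3990  |  59109 × 0.294 = 17378 ⇒ total 21368
20–39: 28876 × 0.978 = 28241
40–59: 29340 × 0.969 = 28430
60–79: 59109 × 0.968 = 57218
80+: 67760 × 0.953 + 74012 × 0.651 = 64575 + 48182 = 112757
Giving 21368 / 28241 / 28430 / 57218 / 112757.
Period 3:
Births: 28241 × 0.136 = 3841  |  28430 × 0.294 = 8358 ⇒ total 12199
20–39: 21368 × 0.978 = 20898
40–59: 28241 × 0.969 = 27366
60–79: 28430 × 0.968 = 27520
80+: 57218 × 0.953 + 112757 × 0.651 = 54529 + 73405 = 127934
Giving 12199 / 20898 / 27366 / 27520 / 127934.
Period 4:
Births: 20898 × 0.136 = 2842  |  27366 × 0.294 = 8046 ⇒ total 10888
20–39: 12199 × 0.978 = 11931
40–59: 20898 × 0.969 = 20250
60–79: 27366 × 0.968 = 26490
80+: 27520 × 0.953 + 127934 × 0.651 = 26227 + 83285 = 109512
Giving 10888 / 11931 / 20250 / 26490 / 109512.
Total after period 4: 10888 + 11931 + 20250 + 26490 + 109512 = 179071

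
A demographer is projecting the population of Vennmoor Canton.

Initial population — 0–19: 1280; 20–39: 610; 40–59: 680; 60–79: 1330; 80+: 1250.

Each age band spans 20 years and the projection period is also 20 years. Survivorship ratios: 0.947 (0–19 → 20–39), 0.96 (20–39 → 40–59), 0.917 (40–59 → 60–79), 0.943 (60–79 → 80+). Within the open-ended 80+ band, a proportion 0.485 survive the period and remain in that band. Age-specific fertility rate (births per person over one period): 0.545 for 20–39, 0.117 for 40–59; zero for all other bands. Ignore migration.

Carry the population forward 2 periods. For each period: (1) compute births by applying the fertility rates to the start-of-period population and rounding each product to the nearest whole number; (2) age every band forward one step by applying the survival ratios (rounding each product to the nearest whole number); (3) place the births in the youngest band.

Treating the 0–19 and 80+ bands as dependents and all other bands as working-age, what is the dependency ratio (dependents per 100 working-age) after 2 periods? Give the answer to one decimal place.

106.2

Period 1.
Births: 610 × 0.545 = 332, 680 × 0.117 = 80 ⇒ total 412
20–39: 1280 × 0.947 = 1212
40–59: 610 × 0.96 = 586
60–79: 680 × 0.917 = 624
80+: 1330 × 0.943 + 1250 × 0.485 = 1254 + 606 = 1860
End of period: [412, 1212, 586, 624, 1860]
Period 2.
Births: 1212 × 0.545 = 661, 586 × 0.117 = 69 ⇒ total 730
20–39: 412 × 0.947 = 390
40–59: 1212 × 0.96 = 1164
60–79: 586 × 0.917 = 537
80+: 624 × 0.943 + 1860 × 0.485 = 588 + 902 = 1490
End of period: [730, 390, 1164, 537, 1490]
Dependents (band 0–19 + band 80+) = 730 + 1490 = 2220; working-age = 2091; ratio = 2220/2091 × 100 = 106.2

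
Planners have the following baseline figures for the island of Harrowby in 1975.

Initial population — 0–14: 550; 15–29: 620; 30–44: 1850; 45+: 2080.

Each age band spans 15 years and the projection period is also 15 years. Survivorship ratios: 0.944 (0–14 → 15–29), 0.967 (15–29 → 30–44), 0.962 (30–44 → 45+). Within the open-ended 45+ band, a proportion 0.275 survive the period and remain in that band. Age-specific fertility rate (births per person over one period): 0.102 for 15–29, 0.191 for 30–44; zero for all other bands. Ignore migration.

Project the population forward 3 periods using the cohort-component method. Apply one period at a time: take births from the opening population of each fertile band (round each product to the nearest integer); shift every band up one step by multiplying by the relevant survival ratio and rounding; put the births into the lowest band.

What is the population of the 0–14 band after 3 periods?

136

(Bands numbered youngest = 1 to oldest = 4.)
Period 1.
Births: 620 * 0.102 = 63  |  1850 * 0.191 = 353 → 416
Band 2: 550 * 0.944 = 519
Band 3: 620 * 0.967 = 600
Band 4: 1850 * 0.962 + 2080 * 0.275 = 1780 + 572 = 2352
→ [416, 519, 600, 2352]
Period 2.
Births: 519 * 0.102 = 53  |  600 * 0.191 = 115 → 168
Band 2: 416 * 0.944 = 393
Band 3: 519 * 0.967 = 502
Band 4: 600 * 0.962 + 2352 * 0.275 = 577 + 647 = 1224
→ [168, 393, 502, 1224]
Period 3.
Births: 393 * 0.102 = 40  |  502 * 0.191 = 96 → 136
Band 2: 168 * 0.944 = 159
Band 3: 393 * 0.967 = 380
Band 4: 502 * 0.962 + 1224 * 0.275 = 483 + 337 = 820
→ [136, 159, 380, 820]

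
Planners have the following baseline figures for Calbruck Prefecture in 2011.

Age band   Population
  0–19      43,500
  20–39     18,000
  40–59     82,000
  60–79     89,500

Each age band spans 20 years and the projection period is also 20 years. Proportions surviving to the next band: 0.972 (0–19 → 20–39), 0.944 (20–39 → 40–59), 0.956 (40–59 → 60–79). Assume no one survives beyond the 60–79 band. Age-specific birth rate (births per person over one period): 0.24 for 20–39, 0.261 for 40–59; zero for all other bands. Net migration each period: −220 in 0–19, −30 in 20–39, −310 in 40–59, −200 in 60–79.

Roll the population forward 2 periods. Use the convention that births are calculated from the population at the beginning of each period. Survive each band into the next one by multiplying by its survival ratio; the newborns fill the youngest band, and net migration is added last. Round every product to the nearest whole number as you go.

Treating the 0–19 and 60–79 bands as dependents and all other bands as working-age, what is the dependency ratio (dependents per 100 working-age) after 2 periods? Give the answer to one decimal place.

[period 1]
Births: 18000 × 0.24 = 4320 ; 82000 × 0.261 = 21402 → 25722
20–39: 43500 × 0.972 = 42282
40–59: 18000 × 0.944 = 16992
60–79: 82000 × 0.956 = 78392
Net migration: 0–19 − 220 → 25502; 20–39 − 30 → 42252; 40–59 − 310 → 16682; 60–79 − 200 → 78192
Giving 25502 / 42252 / 16682 / 78192.
[period 2]
Births: 42252 × 0.24 = 10140 ; 16682 × 0.261 = 4354 → 14494
20–39: 25502 × 0.972 = 24788
40–59: 42252 × 0.944 = 39886
60–79: 16682 × 0.956 = 15948
Net migration: 0–19 − 220 → 14274; 20–39 − 30 → 24758; 40–59 − 310 → 39576; 60–79 − 200 → 15748
Giving 14274 / 24758 / 39576 / 15748.
Dependents (band 0–19 + band 60–79) = 14274 + 15748 = 30022; working-age = 64334; ratio = 30022/64334 × 100 = 46.7

46.7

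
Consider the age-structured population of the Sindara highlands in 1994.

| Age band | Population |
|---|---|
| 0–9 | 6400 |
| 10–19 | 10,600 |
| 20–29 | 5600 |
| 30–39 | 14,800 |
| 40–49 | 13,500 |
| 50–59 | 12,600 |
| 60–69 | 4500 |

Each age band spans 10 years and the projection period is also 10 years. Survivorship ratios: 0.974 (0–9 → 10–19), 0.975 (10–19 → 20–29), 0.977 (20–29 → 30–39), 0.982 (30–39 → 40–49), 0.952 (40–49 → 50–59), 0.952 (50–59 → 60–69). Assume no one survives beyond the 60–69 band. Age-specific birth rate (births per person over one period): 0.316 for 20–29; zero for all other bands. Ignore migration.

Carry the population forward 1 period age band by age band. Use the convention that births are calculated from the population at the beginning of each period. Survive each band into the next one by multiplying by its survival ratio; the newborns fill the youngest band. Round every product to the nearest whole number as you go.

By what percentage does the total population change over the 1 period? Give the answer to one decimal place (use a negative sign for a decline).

Period 1:
Births: 5600 × 0.316 = 1770
10–19: 6400 × 0.974 = 6234
20–29: 10600 × 0.975 = 10335
30–39: 5600 × 0.977 = 5471
40–49: 14800 × 0.982 = 14534
50–59: 13500 × 0.952 = 12852
60–69: 12600 × 0.952 = 11995
→ [1770, 6234, 10335, 5471, 14534, 12852, 11995]
Total: 68000 → 63191; change = -4809; percentage change = -7.1%

-7.1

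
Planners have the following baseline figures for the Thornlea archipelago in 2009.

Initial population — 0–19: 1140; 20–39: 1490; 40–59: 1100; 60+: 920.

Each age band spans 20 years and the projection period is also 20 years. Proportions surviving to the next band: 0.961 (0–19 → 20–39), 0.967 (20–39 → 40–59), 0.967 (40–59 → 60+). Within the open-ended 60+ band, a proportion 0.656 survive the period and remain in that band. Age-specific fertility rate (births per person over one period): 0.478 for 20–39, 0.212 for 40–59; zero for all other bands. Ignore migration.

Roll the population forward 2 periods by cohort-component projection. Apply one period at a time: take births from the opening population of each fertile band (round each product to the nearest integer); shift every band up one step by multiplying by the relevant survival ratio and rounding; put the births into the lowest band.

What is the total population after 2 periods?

5284

(Groups numbered youngest = 1 to oldest = 4.)
[period 1]
Births: 1490 × 0.478 = 712, 1100 × 0.212 = 233 — total 945
Group 2: 1140 × 0.961 = 1096
Group 3: 1490 × 0.967 = 1441
Group 4: 1100 × 0.967 + 920 × 0.656 = 1064 + 604 = 1668
Population now: 0–19=945, 20–39=1096, 40–59=1441, 60+=1668
[period 2]
Births: 1096 × 0.478 = 524, 1441 × 0.212 = 305 — total 829
Group 2: 945 × 0.961 = 908
Group 3: 1096 × 0.967 = 1060
Group 4: 1441 × 0.967 + 1668 × 0.656 = 1393 + 1094 = 2487
Population now: 0–19=829, 20–39=908, 40–59=1060, 60+=2487
Total after period 2: 829 + 908 + 1060 + 2487 = 5284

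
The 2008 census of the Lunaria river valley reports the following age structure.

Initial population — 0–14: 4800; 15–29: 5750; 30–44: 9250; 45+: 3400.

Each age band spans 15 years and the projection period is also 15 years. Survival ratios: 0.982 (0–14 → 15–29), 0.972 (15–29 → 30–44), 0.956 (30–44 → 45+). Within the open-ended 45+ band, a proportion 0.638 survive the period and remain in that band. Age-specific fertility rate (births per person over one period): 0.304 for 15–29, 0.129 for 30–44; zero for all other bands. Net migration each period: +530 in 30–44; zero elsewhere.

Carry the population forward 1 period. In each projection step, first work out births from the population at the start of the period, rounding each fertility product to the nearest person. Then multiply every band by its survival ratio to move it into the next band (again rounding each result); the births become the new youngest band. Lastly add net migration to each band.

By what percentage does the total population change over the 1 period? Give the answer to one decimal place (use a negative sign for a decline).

Period 1.
Births: 5750 × 0.304 = 1748, 9250 × 0.129 = 1193 → 2941
15–29: 4800 × 0.982 = 4714
30–44: 5750 × 0.972 = 5589
45+: 9250 × 0.956 + 3400 × 0.638 = 8843 + 2169 = 11012
Net migration: 30–44 + 530 → 6119
Population now: 0–14=2941, 15–29=4714, 30–44=6119, 45+=11012
Total: 23200 → 24786; change = 1586; percentage change = 6.8%

6.8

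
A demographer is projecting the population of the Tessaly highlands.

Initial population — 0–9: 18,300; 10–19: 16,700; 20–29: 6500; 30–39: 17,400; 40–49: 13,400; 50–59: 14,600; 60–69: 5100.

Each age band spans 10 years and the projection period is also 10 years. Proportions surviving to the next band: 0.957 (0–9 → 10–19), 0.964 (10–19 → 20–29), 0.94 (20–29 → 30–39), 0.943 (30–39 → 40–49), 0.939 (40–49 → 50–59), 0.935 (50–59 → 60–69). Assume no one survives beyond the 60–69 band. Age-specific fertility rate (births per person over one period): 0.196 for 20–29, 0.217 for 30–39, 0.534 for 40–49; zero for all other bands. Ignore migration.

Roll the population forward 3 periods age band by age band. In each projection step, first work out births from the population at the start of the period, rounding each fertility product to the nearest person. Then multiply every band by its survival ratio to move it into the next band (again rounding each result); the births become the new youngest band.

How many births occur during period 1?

(Bands numbered youngest = 1 to oldest = 7.)
Period 1:
Births: 6500 × 0.196 = 1274 ; 17400 × 0.217 = 3776 ; 13400 × 0.534 = 7156 — total 12206
Band 2: 18300 × 0.957 = 17513
Band 3: 16700 × 0.964 = 16099
Band 4: 6500 × 0.94 = 6110
Band 5: 17400 × 0.943 = 16408
Band 6: 13400 × 0.939 = 12583
Band 7: 14600 × 0.935 = 13651
Giving 12206 / 17513 / 16099 / 6110 / 16408 / 12583 / 13651.

12206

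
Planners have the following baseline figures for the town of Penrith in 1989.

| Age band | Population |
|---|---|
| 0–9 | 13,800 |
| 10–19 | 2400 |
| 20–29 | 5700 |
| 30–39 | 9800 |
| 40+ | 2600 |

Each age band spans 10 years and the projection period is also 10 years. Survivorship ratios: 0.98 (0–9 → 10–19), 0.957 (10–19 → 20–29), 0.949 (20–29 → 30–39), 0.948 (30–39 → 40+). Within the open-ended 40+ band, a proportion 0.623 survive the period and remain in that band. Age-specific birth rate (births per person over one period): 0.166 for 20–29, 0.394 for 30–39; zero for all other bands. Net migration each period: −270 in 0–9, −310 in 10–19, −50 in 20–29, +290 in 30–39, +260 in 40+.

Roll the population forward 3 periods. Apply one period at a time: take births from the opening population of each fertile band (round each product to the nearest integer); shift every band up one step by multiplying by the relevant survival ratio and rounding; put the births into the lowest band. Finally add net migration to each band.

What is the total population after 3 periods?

Let band 1 be 0–9 through band 5 = 40+.
Period 1.
Births: 5700 * 0.166 = 946  |  9800 * 0.394 = 3861 ⇒ total 4807
Band 2: 13800 * 0.98 = 13524
Band 3: 2400 * 0.957 = 2297
Band 4: 5700 * 0.949 = 5409
Band 5: 9800 * 0.948 + 2600 * 0.623 = 9290 + 1620 = 10910
Net migration: Band 1 − 270 → 4537; Band 2 − 310 → 13214; Band 3 − 50 → 2247; Band 4 + 290 → 5699; Band 5 + 260 → 11170
Giving 4537 / 13214 / 2247 / 5699 / 11170.
Period 2.
Births: 2247 * 0.166 = 373  |  5699 * 0.394 = 2245 ⇒ total 2618
Band 2: 4537 * 0.98 = 4446
Band 3: 13214 * 0.957 = 12646
Band 4: 2247 * 0.949 = 2132
Band 5: 5699 * 0.948 + 11170 * 0.623 = 5403 + 6959 = 12362
Net migration: Band 1 − 270 → 2348; Band 2 − 310 → 4136; Band 3 − 50 → 12596; Band 4 + 290 → 2422; Band 5 + 260 → 12622
Giving 2348 / 4136 / 12596 / 2422 / 12622.
Period 3.
Births: 12596 * 0.166 = 2091  |  2422 * 0.394 = 954 ⇒ total 3045
Band 2: 2348 * 0.98 = 2301
Band 3: 4136 * 0.957 = 3958
Band 4: 12596 * 0.949 = 11954
Band 5: 2422 * 0.948 + 12622 * 0.623 = 2296 + 7864 = 10160
Net migration: Band 1 − 270 → 2775; Band 2 − 310 → 1991; Band 3 − 50 → 3908; Band 4 + 290 → 12244; Band 5 + 260 → 10420
Giving 2775 / 1991 / 3908 / 12244 / 10420.
Total after period 3: 2775 + 1991 + 3908 + 12244 + 10420 = 31338

31338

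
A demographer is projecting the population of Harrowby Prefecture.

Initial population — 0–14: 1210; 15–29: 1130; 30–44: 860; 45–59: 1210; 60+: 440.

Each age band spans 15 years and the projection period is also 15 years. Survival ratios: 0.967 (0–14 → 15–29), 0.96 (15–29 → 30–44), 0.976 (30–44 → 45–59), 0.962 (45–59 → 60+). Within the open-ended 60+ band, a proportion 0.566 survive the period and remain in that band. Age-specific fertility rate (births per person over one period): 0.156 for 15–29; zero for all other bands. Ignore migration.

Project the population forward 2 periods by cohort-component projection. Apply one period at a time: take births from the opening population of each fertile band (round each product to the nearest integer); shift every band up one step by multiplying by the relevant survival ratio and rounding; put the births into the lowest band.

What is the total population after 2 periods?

After projecting period 1:
Births: 1130 * 0.156 = 176
15–29: 1210 * 0.967 = 1170
30–44: 1130 * 0.96 = 1085
45–59: 860 * 0.976 = 839
60+: 1210 * 0.962 + 440 * 0.566 = 1164 + 249 = 1413
Population now: 0–14=176, 15–29=1170, 30–44=1085, 45–59=839, 60+=1413
After projecting period 2:
Births: 1170 * 0.156 = 183
15–29: 176 * 0.967 = 170
30–44: 1170 * 0.96 = 1123
45–59: 1085 * 0.976 = 1059
60+: 839 * 0.962 + 1413 * 0.566 = 807 + 800 = 1607
Population now: 0–14=183, 15–29=170, 30–44=1123, 45–59=1059, 60+=1607
Total after period 2: 183 + 170 + 1123 + 1059 + 1607 = 4142

4142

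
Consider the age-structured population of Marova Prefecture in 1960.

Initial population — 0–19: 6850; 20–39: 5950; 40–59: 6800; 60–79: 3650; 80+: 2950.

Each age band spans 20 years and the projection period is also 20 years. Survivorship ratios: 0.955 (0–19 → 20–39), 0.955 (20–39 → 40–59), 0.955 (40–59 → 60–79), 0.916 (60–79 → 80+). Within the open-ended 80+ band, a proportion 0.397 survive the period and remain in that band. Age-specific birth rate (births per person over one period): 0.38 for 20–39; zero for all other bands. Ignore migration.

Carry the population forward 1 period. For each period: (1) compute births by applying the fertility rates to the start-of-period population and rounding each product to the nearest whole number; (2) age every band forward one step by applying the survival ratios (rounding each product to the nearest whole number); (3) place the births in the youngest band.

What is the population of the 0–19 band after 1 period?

2261

Let band 1 be 0–19 through band 5 = 80+.
After projecting period 1:
Births: 5950 × 0.38 = 2261
Band 2: 6850 × 0.955 = 6542
Band 3: 5950 × 0.955 = 5682
Band 4: 6800 × 0.955 = 6494
Band 5: 3650 × 0.916 + 2950 × 0.397 = 3343 + 1171 = 4514
→ [2261, 6542, 5682, 6494, 4514]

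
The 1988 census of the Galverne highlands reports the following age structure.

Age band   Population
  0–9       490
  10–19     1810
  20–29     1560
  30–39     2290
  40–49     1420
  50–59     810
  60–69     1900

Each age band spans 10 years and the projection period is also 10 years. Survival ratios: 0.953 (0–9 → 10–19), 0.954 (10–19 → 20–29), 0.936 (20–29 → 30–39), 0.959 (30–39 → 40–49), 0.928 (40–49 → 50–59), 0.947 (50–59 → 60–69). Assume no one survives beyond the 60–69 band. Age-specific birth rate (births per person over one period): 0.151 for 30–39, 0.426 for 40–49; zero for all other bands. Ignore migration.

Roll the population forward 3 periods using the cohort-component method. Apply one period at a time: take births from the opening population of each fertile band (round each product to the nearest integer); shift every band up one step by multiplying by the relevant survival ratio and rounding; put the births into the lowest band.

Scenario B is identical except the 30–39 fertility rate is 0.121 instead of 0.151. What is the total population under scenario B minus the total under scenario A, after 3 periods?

Period 1:
Births: 2290 * 0.151 = 346, 1420 * 0.426 = 605 → 951
10–19: 490 * 0.953 = 467
20–29: 1810 * 0.954 = 1727
30–39: 1560 * 0.936 = 1460
40–49: 2290 * 0.959 = 2196
50–59: 1420 * 0.928 = 1318
60–69: 810 * 0.947 = 767
→ [951, 467, 1727, 1460, 2196, 1318, 767]
Period 2:
Births: 1460 * 0.151 = 220, 2196 * 0.426 = 935 → 1155
10–19: 951 * 0.953 = 906
20–29: 467 * 0.954 = 446
30–39: 1727 * 0.936 = 1616
40–49: 1460 * 0.959 = 1400
50–59: 2196 * 0.928 = 2038
60–69: 1318 * 0.947 = 1248
→ [1155, 906, 446, 1616, 1400, 2038, 1248]
Period 3:
Births: 1616 * 0.151 = 244, 1400 * 0.426 = 596 → 840
10–19: 1155 * 0.953 = 1101
20–29: 906 * 0.954 = 864
30–39: 446 * 0.936 = 417
40–49: 1616 * 0.959 = 1550
50–59: 1400 * 0.928 = 1299
60–69: 2038 * 0.947 = 1930
→ [840, 1101, 864, 417, 1550, 1299, 1930]
Scenario A total after 3 periods: 8001
Scenario B projection —
Period 1:
Births: 2290 * 0.121 = 277, 1420 * 0.426 = 605 → 882
10–19: 490 * 0.953 = 467
20–29: 1810 * 0.954 = 1727
30–39: 1560 * 0.936 = 1460
40–49: 2290 * 0.959 = 2196
50–59: 1420 * 0.928 = 1318
60–69: 810 * 0.947 = 767
→ [882, 467, 1727, 1460, 2196, 1318, 767]
Period 2:
Births: 1460 * 0.121 = 177, 2196 * 0.426 = 935 → 1112
10–19: 882 * 0.953 = 841
20–29: 467 * 0.954 = 446
30–39: 1727 * 0.936 = 1616
40–49: 1460 * 0.959 = 1400
50–59: 2196 * 0.928 = 2038
60–69: 1318 * 0.947 = 1248
→ [1112, 841, 446, 1616, 1400, 2038, 1248]
Period 3:
Births: 1616 * 0.121 = 196, 1400 * 0.426 = 596 → 792
10–19: 1112 * 0.953 = 1060
20–29: 841 * 0.954 = 802
30–39: 446 * 0.936 = 417
40–49: 1616 * 0.959 = 1550
50–59: 1400 * 0.928 = 1299
60–69: 2038 * 0.947 = 1930
→ [792, 1060, 802, 417, 1550, 1299, 1930]
Scenario B total after 3 periods: 7850
Difference B − A = 7850 − 8001 = -151

-151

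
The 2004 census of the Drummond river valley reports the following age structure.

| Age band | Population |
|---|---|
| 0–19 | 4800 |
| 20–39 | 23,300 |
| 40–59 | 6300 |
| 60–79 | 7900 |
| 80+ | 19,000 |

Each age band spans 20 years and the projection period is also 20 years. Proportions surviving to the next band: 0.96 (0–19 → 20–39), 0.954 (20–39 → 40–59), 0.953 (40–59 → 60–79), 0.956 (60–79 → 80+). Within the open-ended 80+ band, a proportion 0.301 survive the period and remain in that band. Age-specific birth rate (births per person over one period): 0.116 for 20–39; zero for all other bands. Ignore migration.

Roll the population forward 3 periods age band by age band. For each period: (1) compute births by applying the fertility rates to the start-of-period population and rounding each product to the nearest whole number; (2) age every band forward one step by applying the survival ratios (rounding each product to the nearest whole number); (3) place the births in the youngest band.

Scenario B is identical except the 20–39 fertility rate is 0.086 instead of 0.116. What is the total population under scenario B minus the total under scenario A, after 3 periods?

-911

[period 1]
Births: 23300 × 0.116 = 2703
20–39: 4800 × 0.96 = 4608
40–59: 23300 × 0.954 = 22228
60–79: 6300 × 0.953 = 6004
80+: 7900 × 0.956 + 19000 × 0.301 = 7552 + 5719 = 13271
Population now: 0–19=2703, 20–39=4608, 40–59=22228, 60–79=6004, 80+=13271
[period 2]
Births: 4608 × 0.116 = 535
20–39: 2703 × 0.96 = 2595
40–59: 4608 × 0.954 = 4396
60–79: 22228 × 0.953 = 21183
80+: 6004 × 0.956 + 13271 × 0.301 = 5740 + 3995 = 9735
Population now: 0–19=535, 20–39=2595, 40–59=4396, 60–79=21183, 80+=9735
[period 3]
Births: 2595 × 0.116 = 301
20–39: 535 × 0.96 = 514
40–59: 2595 × 0.954 = 2476
60–79: 4396 × 0.953 = 4189
80+: 21183 × 0.956 + 9735 × 0.301 = 20251 + 2930 = 23181
Population now: 0–19=301, 20–39=514, 40–59=2476, 60–79=4189, 80+=23181
Scenario A total after 3 periods: 30661
Scenario B projection —
[period 1]
Births: 23300 × 0.086 = 2004
20–39: 4800 × 0.96 = 4608
40–59: 23300 × 0.954 = 22228
60–79: 6300 × 0.953 = 6004
80+: 7900 × 0.956 + 19000 × 0.301 = 7552 + 5719 = 13271
Population now: 0–19=2004, 20–39=4608, 40–59=22228, 60–79=6004, 80+=13271
[period 2]
Births: 4608 × 0.086 = 396
20–39: 2004 × 0.96 = 1924
40–59: 4608 × 0.954 = 4396
60–79: 22228 × 0.953 = 21183
80+: 6004 × 0.956 + 13271 × 0.301 = 5740 + 3995 = 9735
Population now: 0–19=396, 20–39=1924, 40–59=4396, 60–79=21183, 80+=9735
[period 3]
Births: 1924 × 0.086 = 165
20–39: 396 × 0.96 = 380
40–59: 1924 × 0.954 = 1835
60–79: 4396 × 0.953 = 4189
80+: 21183 × 0.956 + 9735 × 0.301 = 20251 + 2930 = 23181
Population now: 0–19=165, 20–39=380, 40–59=1835, 60–79=4189, 80+=23181
Scenario B total after 3 periods: 29750
Difference B − A = 29750 − 30661 = -911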